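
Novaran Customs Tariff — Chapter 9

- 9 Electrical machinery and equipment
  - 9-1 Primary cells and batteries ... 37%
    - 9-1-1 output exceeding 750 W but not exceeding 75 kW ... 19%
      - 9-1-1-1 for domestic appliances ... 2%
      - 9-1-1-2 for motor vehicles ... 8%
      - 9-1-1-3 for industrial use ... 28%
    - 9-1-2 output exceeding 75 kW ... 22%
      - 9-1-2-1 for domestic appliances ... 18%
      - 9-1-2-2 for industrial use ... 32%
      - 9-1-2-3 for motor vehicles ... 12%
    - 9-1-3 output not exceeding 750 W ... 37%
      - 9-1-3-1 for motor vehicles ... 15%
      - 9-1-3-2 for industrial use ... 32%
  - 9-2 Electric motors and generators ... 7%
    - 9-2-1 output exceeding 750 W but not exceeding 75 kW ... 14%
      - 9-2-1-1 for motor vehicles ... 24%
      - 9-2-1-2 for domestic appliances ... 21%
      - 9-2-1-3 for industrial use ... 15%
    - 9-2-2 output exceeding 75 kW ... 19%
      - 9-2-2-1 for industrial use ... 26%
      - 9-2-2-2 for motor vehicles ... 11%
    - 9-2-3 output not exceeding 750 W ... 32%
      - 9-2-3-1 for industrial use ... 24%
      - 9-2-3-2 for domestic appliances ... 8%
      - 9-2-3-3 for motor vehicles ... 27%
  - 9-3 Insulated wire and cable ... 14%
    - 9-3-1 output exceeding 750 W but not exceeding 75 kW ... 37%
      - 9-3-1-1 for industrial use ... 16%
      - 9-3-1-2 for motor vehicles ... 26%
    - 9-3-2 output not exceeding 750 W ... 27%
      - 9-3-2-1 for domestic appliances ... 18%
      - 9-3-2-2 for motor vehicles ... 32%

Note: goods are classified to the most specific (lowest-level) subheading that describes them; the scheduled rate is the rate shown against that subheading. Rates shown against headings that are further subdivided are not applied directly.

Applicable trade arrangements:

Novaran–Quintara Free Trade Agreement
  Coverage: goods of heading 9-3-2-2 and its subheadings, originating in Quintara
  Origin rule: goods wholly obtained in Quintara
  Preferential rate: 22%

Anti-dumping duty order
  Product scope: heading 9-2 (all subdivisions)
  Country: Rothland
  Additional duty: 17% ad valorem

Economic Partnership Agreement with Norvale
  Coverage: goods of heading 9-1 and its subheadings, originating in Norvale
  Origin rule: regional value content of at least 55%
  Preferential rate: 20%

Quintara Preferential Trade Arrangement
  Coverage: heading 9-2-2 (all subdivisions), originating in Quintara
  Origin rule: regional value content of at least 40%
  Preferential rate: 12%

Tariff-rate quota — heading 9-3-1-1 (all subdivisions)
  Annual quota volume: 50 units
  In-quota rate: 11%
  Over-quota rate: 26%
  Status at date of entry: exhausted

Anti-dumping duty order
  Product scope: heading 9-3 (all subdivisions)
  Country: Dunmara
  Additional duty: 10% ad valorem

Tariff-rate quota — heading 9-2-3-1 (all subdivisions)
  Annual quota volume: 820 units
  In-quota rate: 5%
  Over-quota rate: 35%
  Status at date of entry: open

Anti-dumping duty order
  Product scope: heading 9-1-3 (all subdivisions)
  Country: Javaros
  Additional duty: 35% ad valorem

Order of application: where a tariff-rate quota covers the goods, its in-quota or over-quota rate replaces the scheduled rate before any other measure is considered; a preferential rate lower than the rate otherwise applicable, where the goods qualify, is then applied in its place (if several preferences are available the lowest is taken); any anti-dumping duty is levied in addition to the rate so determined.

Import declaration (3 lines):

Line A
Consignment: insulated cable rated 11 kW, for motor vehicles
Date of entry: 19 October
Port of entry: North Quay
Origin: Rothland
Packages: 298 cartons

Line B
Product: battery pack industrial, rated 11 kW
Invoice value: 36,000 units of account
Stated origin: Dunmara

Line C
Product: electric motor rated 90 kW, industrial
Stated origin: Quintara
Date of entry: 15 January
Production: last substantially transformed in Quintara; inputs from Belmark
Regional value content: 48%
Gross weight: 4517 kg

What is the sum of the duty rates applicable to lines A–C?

66%

Line A: insulated cable → 9-3; rated 11 kW → 9-3-1; for motor vehicles → 9-3-1-2. Scheduled 26%. No special measure applies. → 26%.
Line B: battery pack → 9-1; rated 11 kW → 9-1-1; industrial → 9-1-1-3. Scheduled 28%. No special measure applies. → 28%.
Line C: electric motor → 9-2; rated 90 kW → 9-2-2; industrial → 9-2-2-1. Scheduled 26%. Quintara agreement on 9-3-2-2: 9-2-2-1 not covered; Quintara agreement on 9-2-2: RVC ≥ 40% → 12% available; preferential 12%. → 12%.
Sum: 26% + 28% + 12% = 66%.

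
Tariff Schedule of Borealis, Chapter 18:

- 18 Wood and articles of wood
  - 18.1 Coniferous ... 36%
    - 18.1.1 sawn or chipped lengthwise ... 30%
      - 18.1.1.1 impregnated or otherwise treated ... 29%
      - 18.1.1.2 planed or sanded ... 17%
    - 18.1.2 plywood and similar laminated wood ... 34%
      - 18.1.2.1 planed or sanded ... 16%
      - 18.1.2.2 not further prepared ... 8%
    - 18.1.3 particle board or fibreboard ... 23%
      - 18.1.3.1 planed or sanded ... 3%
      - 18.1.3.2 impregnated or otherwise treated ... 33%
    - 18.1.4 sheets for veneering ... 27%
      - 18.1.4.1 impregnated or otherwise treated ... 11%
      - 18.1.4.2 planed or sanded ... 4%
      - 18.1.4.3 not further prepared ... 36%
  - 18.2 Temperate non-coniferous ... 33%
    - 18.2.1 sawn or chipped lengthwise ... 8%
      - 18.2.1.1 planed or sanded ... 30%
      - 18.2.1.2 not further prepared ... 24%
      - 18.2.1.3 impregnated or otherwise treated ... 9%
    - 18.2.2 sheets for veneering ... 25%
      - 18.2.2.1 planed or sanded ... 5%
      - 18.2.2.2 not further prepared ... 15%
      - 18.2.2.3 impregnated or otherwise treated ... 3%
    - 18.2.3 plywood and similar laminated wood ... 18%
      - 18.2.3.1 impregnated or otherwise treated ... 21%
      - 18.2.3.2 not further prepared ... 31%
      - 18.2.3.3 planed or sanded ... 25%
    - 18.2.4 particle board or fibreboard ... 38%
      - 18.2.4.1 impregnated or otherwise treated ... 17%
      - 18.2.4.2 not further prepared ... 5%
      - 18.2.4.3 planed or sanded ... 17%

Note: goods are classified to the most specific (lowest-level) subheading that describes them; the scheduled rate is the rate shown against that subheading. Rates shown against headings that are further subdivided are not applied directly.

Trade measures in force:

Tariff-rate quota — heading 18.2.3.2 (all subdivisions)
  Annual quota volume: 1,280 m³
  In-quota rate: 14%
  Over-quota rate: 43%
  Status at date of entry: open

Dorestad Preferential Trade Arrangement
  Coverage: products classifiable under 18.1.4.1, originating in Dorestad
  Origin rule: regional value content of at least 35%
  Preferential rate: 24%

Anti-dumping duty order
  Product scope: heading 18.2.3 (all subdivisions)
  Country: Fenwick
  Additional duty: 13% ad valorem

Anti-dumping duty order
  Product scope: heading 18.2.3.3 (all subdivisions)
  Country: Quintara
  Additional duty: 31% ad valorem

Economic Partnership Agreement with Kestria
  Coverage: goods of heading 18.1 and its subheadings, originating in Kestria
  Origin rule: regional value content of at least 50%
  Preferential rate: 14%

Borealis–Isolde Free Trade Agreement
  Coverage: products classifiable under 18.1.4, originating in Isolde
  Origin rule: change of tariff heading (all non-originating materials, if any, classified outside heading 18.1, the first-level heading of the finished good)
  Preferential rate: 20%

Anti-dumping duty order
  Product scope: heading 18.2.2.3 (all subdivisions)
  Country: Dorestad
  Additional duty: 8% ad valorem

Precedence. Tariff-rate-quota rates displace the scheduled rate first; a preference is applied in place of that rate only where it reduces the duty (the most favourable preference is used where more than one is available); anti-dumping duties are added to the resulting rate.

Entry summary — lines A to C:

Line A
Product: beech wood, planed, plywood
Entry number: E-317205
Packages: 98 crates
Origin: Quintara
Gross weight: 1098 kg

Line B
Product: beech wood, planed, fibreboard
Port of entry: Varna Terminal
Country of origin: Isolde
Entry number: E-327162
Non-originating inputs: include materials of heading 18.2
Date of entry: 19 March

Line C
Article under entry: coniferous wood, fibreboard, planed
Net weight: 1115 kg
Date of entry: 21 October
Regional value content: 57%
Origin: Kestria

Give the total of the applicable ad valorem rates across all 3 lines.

76%

Line A: beech → 18.2; plywood → 18.2.3; planed → 18.2.3.3. Scheduled 25%. anti-dumping (Quintara, 18.2.3.3): +31%; total 25% + 31% = 56%. → 56%.
Line B: beech → 18.2; fibreboard → 18.2.4; planed → 18.2.4.3. Scheduled 17%. Isolde agreement on 18.1.4: 18.2.4.3 not covered. → 17%.
Line C: coniferous → 18.1; fibreboard → 18.1.3; planed → 18.1.3.1. Scheduled 3%. Kestria agreement on 18.1: RVC ≥ 50% → 14% available; preference 14% not lower than 3% → no reduction. → 3%.
Sum: 56% + 17% + 3% = 76%.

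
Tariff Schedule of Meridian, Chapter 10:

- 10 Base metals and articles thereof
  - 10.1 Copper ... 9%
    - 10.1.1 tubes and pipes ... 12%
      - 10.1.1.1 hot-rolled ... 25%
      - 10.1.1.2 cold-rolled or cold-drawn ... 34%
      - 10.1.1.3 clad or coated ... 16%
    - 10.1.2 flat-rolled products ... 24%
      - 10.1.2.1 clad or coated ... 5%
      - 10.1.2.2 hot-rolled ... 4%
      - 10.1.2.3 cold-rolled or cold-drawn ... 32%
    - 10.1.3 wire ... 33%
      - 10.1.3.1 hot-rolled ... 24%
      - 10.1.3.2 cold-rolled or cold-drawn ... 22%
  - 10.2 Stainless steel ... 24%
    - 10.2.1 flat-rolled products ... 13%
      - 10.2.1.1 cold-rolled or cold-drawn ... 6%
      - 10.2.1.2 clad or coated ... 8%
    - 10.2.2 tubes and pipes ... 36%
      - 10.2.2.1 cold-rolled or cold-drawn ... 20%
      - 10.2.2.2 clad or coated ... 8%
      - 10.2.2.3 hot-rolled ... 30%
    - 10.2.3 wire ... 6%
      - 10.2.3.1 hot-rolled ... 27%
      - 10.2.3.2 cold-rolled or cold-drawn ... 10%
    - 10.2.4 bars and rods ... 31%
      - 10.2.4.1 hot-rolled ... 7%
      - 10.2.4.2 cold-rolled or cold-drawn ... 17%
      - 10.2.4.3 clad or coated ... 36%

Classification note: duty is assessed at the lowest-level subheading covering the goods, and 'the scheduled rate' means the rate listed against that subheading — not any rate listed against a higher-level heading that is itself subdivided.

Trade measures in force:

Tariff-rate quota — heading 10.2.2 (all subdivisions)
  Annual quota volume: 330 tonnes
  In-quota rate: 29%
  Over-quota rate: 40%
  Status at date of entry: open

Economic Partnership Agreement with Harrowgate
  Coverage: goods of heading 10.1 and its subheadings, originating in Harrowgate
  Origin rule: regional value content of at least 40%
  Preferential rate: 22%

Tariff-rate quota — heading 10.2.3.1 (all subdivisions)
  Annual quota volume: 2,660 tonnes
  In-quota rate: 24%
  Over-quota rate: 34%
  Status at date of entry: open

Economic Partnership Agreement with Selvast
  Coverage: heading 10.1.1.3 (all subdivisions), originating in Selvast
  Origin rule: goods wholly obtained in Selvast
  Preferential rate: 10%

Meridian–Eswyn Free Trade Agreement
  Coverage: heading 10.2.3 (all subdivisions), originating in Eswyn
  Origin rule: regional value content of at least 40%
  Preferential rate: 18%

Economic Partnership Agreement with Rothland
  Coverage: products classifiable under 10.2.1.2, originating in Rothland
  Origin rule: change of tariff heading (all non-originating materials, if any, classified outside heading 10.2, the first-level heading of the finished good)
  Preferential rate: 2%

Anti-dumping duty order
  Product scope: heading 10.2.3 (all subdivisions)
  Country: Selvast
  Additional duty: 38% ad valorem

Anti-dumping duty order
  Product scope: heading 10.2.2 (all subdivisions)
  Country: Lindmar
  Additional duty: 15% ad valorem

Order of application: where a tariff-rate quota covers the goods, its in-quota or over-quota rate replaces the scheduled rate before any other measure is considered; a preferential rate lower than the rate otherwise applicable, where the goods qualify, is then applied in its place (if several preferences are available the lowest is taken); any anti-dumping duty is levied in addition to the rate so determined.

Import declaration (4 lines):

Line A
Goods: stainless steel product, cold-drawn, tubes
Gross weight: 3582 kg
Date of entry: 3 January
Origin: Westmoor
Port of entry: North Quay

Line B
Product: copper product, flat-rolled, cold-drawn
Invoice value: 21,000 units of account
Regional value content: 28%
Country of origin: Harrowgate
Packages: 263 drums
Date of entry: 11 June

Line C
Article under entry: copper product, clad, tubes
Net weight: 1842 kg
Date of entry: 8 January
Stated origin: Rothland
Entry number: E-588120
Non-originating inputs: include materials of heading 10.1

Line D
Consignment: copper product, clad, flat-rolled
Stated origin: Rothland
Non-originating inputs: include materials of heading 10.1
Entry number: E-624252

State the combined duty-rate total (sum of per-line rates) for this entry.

82%

Line A: stainless steel → 10.2; tubes → 10.2.2; cold-drawn → 10.2.2.1. Scheduled 20%. quota on 10.2.2 open → in-quota 29%. → 29%.
Line B: copper → 10.1; flat-rolled → 10.1.2; cold-drawn → 10.1.2.3. Scheduled 32%. Harrowgate agreement on 10.1: RVC < 40%. → 32%.
Line C: copper → 10.1; tubes → 10.1.1; clad → 10.1.1.3. Scheduled 16%. Rothland agreement on 10.2.1.2: 10.1.1.3 not covered. → 16%.
Line D: copper → 10.1; flat-rolled → 10.1.2; clad → 10.1.2.1. Scheduled 5%. Rothland agreement on 10.2.1.2: 10.1.2.1 not covered. → 5%.
Sum: 29% + 32% + 16% + 5% = 82%.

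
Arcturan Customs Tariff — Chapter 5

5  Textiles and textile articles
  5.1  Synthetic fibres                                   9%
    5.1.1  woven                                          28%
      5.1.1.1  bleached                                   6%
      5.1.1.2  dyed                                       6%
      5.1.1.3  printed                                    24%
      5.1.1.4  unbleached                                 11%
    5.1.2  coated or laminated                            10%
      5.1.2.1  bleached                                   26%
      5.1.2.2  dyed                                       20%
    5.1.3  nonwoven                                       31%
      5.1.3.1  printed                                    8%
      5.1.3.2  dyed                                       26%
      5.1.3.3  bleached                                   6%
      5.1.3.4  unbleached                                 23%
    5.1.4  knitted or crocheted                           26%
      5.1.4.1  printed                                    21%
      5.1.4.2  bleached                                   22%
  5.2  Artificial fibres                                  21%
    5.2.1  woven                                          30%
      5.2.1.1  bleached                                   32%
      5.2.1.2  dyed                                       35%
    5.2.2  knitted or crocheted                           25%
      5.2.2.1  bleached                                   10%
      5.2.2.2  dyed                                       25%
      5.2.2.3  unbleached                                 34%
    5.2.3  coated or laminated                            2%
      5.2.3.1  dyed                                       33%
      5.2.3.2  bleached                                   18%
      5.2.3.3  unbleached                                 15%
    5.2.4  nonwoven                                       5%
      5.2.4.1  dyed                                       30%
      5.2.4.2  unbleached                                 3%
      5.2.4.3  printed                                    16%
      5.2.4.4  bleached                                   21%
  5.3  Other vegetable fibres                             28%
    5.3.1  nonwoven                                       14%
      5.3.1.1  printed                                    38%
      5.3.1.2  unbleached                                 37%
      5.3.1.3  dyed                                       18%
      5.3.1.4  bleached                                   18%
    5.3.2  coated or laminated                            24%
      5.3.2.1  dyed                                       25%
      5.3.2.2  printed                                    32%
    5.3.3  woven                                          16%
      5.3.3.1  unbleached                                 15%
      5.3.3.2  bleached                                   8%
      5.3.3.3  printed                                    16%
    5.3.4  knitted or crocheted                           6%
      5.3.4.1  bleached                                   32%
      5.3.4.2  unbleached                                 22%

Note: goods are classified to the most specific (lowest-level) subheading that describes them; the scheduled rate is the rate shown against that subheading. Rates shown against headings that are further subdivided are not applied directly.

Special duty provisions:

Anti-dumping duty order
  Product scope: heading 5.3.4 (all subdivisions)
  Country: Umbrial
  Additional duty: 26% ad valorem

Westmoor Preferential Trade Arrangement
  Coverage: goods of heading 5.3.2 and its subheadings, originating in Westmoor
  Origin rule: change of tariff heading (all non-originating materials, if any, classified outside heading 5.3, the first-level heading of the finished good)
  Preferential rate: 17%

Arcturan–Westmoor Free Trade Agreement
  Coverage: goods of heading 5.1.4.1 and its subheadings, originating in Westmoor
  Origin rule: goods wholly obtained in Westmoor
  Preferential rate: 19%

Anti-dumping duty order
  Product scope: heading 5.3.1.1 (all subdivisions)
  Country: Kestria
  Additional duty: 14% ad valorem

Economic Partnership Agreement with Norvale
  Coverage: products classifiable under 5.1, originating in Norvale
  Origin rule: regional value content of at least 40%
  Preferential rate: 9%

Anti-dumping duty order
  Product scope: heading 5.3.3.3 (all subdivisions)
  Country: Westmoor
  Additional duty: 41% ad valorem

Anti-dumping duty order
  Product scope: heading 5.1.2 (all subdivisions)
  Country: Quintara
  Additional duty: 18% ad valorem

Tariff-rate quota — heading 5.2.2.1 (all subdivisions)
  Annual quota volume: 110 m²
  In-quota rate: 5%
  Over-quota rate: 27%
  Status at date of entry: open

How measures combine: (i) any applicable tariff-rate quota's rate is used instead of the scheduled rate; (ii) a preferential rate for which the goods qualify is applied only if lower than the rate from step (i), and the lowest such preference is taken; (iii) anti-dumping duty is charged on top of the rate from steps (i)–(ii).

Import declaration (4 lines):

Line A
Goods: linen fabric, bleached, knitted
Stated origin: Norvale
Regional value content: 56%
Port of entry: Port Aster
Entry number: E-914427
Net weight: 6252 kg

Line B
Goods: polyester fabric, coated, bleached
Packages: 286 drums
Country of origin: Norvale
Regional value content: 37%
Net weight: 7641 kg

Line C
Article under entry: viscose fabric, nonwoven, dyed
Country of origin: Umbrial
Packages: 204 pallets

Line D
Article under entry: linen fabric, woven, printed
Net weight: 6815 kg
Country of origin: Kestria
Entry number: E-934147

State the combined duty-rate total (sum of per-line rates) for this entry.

Line A: linen → 5.3; knitted → 5.3.4; bleached → 5.3.4.1. Scheduled 32%. Norvale agreement on 5.1: 5.3.4.1 not covered. → 32%.
Line B: polyester → 5.1; coated → 5.1.2; bleached → 5.1.2.1. Scheduled 26%. Norvale agreement on 5.1: RVC < 40%. → 26%.
Line C: viscose → 5.2; nonwoven → 5.2.4; dyed → 5.2.4.1. Scheduled 30%. No special measure applies. → 30%.
Line D: linen → 5.3; woven → 5.3.3; printed → 5.3.3.3. Scheduled 16%. No special measure applies. → 16%.
Sum: 32% + 26% + 30% + 16% = 104%.

104%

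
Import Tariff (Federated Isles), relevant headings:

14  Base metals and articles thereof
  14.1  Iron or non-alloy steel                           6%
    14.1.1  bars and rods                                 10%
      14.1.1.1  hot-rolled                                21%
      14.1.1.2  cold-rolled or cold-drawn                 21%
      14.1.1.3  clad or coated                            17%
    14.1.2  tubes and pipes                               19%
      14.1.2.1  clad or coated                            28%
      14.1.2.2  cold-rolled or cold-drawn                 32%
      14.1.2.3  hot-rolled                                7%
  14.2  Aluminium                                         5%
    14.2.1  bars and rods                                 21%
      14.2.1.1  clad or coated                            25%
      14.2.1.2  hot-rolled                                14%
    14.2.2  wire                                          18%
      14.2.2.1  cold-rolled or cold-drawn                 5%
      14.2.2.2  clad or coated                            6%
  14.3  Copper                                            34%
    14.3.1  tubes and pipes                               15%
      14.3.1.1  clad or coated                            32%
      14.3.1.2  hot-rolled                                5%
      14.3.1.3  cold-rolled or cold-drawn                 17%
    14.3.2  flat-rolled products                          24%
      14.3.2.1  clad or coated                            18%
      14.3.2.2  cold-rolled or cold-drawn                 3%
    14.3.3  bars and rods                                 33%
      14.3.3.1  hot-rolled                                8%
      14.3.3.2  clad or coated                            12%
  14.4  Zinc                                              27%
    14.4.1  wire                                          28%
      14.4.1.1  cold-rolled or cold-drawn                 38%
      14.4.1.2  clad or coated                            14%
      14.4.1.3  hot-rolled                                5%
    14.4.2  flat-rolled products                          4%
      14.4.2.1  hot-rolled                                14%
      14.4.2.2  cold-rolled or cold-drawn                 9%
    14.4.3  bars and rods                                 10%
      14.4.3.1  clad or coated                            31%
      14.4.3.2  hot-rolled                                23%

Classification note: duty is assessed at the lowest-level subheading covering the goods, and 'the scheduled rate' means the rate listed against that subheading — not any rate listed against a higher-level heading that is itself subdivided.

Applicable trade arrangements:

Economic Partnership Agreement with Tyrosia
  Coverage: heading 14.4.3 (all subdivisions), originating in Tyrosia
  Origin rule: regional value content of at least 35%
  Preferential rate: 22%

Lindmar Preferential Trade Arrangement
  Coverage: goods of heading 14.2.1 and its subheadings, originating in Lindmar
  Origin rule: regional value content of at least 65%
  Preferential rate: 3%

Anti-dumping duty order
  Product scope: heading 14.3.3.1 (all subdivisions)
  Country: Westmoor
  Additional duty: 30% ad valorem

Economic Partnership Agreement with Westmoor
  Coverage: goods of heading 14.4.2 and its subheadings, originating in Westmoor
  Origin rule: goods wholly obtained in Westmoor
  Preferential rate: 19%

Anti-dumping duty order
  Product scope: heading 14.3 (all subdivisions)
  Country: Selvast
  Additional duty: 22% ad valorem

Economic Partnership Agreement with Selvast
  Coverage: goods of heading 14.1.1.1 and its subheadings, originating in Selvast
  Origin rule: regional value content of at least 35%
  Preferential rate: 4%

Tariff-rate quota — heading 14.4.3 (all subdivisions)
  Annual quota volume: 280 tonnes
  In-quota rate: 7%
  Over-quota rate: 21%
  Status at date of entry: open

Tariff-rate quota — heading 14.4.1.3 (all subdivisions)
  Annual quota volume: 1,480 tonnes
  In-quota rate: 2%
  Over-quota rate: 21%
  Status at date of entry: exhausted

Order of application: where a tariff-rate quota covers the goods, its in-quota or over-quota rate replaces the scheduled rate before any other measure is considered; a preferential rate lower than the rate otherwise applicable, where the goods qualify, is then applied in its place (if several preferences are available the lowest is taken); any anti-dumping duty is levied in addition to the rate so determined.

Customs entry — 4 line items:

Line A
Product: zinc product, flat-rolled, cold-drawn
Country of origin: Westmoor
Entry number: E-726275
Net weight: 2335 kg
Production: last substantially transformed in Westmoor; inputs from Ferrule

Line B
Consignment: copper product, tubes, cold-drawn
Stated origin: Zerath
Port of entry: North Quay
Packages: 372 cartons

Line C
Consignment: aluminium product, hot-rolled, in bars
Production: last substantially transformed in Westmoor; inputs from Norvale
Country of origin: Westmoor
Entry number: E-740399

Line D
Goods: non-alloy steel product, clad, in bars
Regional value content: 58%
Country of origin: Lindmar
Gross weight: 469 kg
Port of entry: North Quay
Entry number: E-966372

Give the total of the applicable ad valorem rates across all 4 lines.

Line A: zinc → 14.4; flat-rolled → 14.4.2; cold-drawn → 14.4.2.2. Scheduled 9%. Westmoor agreement on 14.4.2: not wholly obtained. → 9%.
Line B: copper → 14.3; tubes → 14.3.1; cold-drawn → 14.3.1.3. Scheduled 17%. No special measure applies. → 17%.
Line C: aluminium → 14.2; in bars → 14.2.1; hot-rolled → 14.2.1.2. Scheduled 14%. Westmoor agreement on 14.4.2: 14.2.1.2 not covered. → 14%.
Line D: non-alloy steel → 14.1; in bars → 14.1.1; clad → 14.1.1.3. Scheduled 17%. Lindmar agreement on 14.2.1: 14.1.1.3 not covered. → 17%.
Sum: 9% + 17% + 14% + 17% = 57%.

57%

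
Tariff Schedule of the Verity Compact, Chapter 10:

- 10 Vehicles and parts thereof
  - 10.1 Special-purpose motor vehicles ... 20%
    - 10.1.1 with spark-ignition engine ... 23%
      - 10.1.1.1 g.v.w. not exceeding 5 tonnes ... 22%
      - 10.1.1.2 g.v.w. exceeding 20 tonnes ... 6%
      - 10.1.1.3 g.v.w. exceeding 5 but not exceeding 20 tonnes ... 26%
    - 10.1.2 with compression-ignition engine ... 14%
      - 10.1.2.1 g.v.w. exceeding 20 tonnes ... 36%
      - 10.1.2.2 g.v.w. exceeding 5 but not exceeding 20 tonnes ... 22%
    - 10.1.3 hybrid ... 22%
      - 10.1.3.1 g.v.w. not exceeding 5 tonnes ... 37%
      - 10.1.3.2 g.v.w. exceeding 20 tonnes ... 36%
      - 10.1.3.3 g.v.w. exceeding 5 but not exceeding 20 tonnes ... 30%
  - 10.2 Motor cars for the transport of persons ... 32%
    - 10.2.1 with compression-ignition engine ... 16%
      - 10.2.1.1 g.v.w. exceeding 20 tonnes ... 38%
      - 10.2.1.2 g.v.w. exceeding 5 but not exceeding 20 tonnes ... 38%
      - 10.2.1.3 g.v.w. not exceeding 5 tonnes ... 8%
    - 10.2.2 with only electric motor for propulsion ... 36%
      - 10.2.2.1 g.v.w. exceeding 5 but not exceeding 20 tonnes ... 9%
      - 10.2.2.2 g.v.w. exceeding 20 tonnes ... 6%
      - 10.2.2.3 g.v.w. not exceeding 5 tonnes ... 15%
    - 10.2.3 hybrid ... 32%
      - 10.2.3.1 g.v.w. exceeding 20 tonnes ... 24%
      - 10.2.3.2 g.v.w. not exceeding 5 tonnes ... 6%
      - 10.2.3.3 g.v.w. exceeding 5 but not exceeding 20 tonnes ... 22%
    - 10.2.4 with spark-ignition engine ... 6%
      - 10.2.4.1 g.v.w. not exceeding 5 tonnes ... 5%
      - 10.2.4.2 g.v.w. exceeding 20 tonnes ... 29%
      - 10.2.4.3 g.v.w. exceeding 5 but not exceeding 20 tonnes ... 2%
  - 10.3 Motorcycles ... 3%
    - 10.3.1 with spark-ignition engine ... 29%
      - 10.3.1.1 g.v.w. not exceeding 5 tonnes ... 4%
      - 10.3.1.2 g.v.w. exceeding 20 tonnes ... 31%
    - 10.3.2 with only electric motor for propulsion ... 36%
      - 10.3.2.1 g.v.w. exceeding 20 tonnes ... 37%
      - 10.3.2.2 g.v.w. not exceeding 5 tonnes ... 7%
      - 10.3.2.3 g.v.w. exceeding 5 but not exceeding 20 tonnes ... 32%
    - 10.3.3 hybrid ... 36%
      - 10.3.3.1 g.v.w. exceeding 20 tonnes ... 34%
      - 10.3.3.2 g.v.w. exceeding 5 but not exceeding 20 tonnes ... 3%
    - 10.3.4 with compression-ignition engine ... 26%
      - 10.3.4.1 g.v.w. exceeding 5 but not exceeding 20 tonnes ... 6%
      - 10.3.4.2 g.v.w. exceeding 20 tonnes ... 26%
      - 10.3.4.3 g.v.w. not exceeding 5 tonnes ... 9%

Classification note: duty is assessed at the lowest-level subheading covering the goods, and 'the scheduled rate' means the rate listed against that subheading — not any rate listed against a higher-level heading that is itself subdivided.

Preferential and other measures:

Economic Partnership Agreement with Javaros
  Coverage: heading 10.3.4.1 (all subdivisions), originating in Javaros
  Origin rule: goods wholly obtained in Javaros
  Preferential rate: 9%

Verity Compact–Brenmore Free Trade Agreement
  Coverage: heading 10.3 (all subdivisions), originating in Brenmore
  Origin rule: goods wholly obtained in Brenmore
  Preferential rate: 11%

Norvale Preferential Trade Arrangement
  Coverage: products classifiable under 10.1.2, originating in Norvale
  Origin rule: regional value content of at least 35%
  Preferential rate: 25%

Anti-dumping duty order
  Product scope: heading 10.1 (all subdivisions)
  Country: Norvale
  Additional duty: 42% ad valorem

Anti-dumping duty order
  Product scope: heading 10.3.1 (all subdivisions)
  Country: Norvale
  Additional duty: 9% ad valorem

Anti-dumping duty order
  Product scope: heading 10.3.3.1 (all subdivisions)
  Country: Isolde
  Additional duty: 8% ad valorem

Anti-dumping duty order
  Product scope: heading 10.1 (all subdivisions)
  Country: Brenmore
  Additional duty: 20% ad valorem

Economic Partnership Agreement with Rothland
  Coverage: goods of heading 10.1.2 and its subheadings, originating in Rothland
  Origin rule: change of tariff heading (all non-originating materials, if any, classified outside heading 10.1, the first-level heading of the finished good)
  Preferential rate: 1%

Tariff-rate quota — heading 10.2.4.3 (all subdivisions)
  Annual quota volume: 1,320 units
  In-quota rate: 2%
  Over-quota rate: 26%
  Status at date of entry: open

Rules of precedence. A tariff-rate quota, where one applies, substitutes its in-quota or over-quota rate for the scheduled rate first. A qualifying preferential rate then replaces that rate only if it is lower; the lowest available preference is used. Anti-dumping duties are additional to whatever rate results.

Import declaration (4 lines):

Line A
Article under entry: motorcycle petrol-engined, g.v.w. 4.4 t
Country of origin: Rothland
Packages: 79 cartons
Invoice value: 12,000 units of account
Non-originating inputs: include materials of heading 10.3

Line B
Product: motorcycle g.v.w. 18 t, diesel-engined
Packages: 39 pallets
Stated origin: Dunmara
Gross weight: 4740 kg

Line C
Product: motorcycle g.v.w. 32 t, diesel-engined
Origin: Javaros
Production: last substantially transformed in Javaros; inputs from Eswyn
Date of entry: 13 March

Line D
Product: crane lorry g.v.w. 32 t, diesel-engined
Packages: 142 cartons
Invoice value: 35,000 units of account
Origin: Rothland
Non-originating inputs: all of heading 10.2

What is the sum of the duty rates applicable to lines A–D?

37%

Line A: motorcycle → 10.3; petrol-engined → 10.3.1; g.v.w. 4.4 t → 10.3.1.1. Scheduled 4%. Rothland agreement on 10.1.2: 10.3.1.1 not covered. → 4%.
Line B: motorcycle → 10.3; diesel-engined → 10.3.4; g.v.w. 18 t → 10.3.4.1. Scheduled 6%. No special measure applies. → 6%.
Line C: motorcycle → 10.3; diesel-engined → 10.3.4; g.v.w. 32 t → 10.3.4.2. Scheduled 26%. Javaros agreement on 10.3.4.1: 10.3.4.2 not covered. → 26%.
Line D: crane lorry → 10.1; diesel-engined → 10.1.2; g.v.w. 32 t → 10.1.2.1. Scheduled 36%. Rothland agreement on 10.1.2: CTH met → 1% available; preferential 1%. → 1%.
Sum: 4% + 6% + 26% + 1% = 37%.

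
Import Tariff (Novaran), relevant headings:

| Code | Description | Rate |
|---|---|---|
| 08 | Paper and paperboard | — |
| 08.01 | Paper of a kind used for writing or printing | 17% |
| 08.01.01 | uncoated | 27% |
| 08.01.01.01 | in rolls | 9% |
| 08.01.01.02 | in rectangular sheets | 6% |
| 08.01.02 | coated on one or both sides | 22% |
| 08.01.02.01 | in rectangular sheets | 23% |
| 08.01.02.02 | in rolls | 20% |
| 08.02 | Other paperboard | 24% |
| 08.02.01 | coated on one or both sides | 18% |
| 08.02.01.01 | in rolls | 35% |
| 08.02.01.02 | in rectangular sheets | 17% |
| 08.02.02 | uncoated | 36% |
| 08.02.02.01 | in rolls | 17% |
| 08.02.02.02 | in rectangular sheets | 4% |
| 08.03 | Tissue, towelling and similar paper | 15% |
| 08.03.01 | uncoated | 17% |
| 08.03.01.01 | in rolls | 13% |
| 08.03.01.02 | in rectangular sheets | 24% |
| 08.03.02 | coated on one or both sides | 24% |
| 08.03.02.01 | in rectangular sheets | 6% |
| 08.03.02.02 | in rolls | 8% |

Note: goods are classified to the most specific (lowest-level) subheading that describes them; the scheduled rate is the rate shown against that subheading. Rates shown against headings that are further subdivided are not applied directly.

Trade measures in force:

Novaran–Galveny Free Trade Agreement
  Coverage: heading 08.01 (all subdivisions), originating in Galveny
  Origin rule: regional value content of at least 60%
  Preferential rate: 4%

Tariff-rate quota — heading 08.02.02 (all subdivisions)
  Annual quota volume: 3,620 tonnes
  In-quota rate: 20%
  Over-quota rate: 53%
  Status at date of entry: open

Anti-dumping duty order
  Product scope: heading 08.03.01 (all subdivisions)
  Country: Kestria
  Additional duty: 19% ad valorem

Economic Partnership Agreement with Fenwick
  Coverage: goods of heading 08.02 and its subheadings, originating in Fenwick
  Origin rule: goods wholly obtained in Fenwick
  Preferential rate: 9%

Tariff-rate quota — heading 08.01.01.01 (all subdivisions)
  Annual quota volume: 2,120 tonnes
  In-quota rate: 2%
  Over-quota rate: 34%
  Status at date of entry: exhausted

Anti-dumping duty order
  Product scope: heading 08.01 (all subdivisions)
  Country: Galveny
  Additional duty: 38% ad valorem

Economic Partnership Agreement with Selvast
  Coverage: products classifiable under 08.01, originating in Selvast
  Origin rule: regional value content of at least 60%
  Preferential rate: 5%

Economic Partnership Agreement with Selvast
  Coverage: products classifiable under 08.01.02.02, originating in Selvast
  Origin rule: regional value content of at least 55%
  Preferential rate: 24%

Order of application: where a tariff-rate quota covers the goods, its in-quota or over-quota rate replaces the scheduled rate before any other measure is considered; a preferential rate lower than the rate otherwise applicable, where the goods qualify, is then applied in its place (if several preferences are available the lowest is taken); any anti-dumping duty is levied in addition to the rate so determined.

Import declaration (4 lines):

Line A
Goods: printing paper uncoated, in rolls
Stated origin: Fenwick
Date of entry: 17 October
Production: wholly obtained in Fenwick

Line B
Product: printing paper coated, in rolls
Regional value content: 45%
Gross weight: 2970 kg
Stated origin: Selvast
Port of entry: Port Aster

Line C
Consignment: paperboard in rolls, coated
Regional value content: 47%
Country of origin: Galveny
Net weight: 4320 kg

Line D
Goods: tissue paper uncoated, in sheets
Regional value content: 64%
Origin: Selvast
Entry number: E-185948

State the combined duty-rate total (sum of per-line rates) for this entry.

Line A: printing paper → 08.01; uncoated → 08.01.01; in rolls → 08.01.01.01. Scheduled 9%. quota on 08.01.01.01 exhausted → over-quota 34%; Fenwick agreement on 08.02: 08.01.01.01 not covered. → 34%.
Line B: printing paper → 08.01; coated → 08.01.02; in rolls → 08.01.02.02. Scheduled 20%. Selvast agreement on 08.01: RVC < 60%; Selvast agreement on 08.01.02.02: RVC < 55%. → 20%.
Line C: paperboard → 08.02; coated → 08.02.01; in rolls → 08.02.01.01. Scheduled 35%. Galveny agreement on 08.01: 08.02.01.01 not covered. → 35%.
Line D: tissue paper → 08.03; uncoated → 08.03.01; in sheets → 08.03.01.02. Scheduled 24%. Selvast agreement on 08.01: 08.03.01.02 not covered; Selvast agreement on 08.01.02.02: 08.03.01.02 not covered. → 24%.
Sum: 34% + 20% + 35% + 24% = 113%.

113%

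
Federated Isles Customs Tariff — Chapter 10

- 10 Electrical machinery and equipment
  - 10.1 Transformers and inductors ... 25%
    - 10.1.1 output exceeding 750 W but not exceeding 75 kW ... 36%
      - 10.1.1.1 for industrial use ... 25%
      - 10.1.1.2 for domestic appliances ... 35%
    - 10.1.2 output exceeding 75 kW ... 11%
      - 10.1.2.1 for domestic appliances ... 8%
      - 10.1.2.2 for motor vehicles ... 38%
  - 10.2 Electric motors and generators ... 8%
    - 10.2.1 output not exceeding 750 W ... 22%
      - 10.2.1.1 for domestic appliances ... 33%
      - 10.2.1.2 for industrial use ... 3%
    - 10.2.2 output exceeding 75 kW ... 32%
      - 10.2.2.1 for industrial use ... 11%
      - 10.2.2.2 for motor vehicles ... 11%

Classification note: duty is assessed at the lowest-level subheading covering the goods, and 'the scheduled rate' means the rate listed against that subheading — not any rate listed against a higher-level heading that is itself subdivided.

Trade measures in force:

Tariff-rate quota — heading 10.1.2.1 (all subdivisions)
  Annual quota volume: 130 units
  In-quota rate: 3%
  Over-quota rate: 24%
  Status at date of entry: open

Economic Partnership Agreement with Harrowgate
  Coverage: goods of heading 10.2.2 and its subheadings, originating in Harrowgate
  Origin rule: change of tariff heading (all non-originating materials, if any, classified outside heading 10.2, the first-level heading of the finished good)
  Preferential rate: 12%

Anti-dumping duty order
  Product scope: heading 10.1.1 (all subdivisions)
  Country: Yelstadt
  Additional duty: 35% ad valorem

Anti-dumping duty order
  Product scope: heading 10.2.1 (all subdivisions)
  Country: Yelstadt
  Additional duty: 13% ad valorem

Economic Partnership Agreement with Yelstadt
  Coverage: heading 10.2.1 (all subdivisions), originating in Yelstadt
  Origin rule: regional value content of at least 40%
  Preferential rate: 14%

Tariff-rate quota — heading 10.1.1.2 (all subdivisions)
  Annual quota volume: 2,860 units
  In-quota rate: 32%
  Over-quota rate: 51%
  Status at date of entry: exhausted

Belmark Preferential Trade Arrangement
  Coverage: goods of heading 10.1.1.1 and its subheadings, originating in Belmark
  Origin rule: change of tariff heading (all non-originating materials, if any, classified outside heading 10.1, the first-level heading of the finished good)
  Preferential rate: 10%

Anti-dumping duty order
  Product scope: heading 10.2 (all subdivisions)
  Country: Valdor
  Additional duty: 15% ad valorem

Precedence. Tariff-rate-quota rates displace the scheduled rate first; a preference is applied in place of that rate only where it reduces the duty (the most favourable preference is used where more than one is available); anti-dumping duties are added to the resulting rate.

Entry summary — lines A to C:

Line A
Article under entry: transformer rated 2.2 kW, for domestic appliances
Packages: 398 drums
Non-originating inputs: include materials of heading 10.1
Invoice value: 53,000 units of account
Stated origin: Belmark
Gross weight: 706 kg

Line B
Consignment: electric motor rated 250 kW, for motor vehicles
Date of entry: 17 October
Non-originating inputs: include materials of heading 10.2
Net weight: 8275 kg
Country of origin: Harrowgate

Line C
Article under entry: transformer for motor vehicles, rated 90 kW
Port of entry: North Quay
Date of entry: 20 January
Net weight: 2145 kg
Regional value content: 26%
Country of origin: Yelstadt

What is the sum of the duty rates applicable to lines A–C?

Line A: transformer → 10.1; rated 2.2 kW → 10.1.1; for domestic appliances → 10.1.1.2. Scheduled 35%. quota on 10.1.1.2 exhausted → over-quota 51%; Belmark agreement on 10.1.1.1: 10.1.1.2 not covered. → 51%.
Line B: electric motor → 10.2; rated 250 kW → 10.2.2; for motor vehicles → 10.2.2.2. Scheduled 11%. Harrowgate agreement on 10.2.2: CTH not met. → 11%.
Line C: transformer → 10.1; rated 90 kW → 10.1.2; for motor vehicles → 10.1.2.2. Scheduled 38%. Yelstadt agreement on 10.2.1: 10.1.2.2 not covered. → 38%.
Sum: 51% + 11% + 38% = 100%.

100%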